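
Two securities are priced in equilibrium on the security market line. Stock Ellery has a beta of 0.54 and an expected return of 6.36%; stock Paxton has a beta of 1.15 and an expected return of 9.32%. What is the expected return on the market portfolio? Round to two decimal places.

Both satisfy E(R) = R_f + β·MRP, so the slope of the SML is
MRP = (9.32% − 6.36%) / (1.15 − 0.54) = 2.96% / 0.61 = 4.8525%
R_f = E(R_Ellery) − β_Ellery·MRP = 6.36% − 0.54 × 4.8525% = 3.7397%
E(R_m) = R_f + MRP = 3.7397% + 4.8525% = 8.59%

8.59%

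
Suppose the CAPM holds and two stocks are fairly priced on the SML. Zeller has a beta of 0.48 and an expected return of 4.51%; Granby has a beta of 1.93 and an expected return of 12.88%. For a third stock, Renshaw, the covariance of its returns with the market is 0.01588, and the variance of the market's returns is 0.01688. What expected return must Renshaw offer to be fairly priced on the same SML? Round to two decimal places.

7.17%

MRP = (12.88% − 4.51%) / (1.93 − 0.48) = 5.7724%
R_f = 4.51% − 0.48 × 5.7724% = 1.7392%
β_Renshaw = Cov / Var(R_m) = 0.01588 / 0.01688 = 0.9408
E(R_Renshaw) = R_f + β × MRP = 1.7392% + 0.9408 × 5.7724% = 7.17%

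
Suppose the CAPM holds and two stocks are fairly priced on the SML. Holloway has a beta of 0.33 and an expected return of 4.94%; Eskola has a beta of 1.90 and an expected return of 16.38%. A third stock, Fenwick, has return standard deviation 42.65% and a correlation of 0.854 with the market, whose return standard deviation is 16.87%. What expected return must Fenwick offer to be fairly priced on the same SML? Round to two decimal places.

MRP = (16.38% − 4.94%) / (1.90 − 0.33) = 7.2866%
R_f = 4.94% − 0.33 × 7.2866% = 2.5354%
β_Fenwick = ρ·σ_i/σ_m = 0.854 × 42.65 / 16.87 = 2.1590
E(R_Fenwick) = R_f + β × MRP = 2.5354% + 2.1590 × 7.2866% = 18.27%

18.27%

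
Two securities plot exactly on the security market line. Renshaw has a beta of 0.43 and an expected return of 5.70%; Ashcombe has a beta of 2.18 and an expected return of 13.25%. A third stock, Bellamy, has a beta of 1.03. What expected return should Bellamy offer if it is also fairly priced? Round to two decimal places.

MRP (SML slope) = (13.25% − 5.70%) / (2.18 − 0.43) = 7.55% / 1.75 = 4.3143%
R_f (intercept) = 5.70% − 0.43 × 4.3143% = 3.8449%
E(R_Bellamy) = R_f + β × MRP = 3.8449% + 1.03 × 4.3143% = 8.29%

8.29%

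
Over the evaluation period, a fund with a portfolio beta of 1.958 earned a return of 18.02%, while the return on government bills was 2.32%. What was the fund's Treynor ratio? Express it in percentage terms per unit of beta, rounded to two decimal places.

Treynor = (R_P − R_f) / β_P = (18.02% − 2.32%) / 1.9580 = 15.70% / 1.9580 = 8.02%

8.02%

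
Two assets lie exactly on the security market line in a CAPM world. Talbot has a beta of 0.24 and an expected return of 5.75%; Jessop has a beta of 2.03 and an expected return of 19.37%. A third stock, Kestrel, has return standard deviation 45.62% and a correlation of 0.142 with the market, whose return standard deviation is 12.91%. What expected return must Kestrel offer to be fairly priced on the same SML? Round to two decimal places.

MRP = (19.37% − 5.75%) / (2.03 − 0.24) = 7.6089%
R_f = 5.75% − 0.24 × 7.6089% = 3.9239%
β_Kestrel = ρ·σ_i/σ_m = 0.142 × 45.62 / 12.91 = 0.5018
E(R_Kestrel) = R_f + β × MRP = 3.9239% + 0.5018 × 7.6089% = 7.74%

7.74%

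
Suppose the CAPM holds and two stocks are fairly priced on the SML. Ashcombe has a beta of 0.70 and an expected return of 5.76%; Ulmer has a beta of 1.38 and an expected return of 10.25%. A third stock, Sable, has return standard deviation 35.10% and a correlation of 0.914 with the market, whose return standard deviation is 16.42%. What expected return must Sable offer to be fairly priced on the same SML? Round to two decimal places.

MRP = (10.25% − 5.76%) / (1.38 − 0.70) = 6.6029%
R_f = 5.76% − 0.70 × 6.6029% = 1.1380%
β_Sable = ρ·σ_i/σ_m = 0.914 × 35.10 / 16.42 = 1.9538
E(R_Sable) = R_f + β × MRP = 1.1380% + 1.9538 × 6.6029% = 14.04%

14.04%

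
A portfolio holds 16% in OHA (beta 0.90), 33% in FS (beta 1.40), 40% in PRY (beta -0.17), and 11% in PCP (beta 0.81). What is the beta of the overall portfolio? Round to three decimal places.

β_P = Σ w_i β_i = 0.16×0.90 + 0.33×1.40 + 0.40×-0.17 + 0.11×0.81 = 0.6271

0.627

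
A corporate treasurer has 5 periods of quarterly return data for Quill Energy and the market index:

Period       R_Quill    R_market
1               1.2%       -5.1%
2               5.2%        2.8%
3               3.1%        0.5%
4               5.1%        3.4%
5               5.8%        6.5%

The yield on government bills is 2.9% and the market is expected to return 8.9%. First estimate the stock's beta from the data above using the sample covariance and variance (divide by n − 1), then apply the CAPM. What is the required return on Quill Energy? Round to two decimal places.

Mean R_i = (1.2 + 5.2 + 3.1 + 5.1 + 5.8) / 5 = 4.0800%
Mean R_m = (-5.1 + 2.8 + 0.5 + 3.4 + 6.5) / 5 = 1.6200%
Σ(R_i − R̄_i)(R_m − R̄_m) = 31.9820  ⇒  Cov = 31.9820 / 4 = 7.9955
Σ(R_m − R̄_m)² = 74.7880  ⇒  Var(R_m) = 74.7880 / 4 = 18.6970
β = Cov / Var(R_m) = 7.9955 / 18.6970 = 0.4276
MRP = 8.9% − 2.9% = 6.00%
E(R) = R_f + β × MRP = 2.9% + 0.4276 × 6.0% = 5.47%

5.47%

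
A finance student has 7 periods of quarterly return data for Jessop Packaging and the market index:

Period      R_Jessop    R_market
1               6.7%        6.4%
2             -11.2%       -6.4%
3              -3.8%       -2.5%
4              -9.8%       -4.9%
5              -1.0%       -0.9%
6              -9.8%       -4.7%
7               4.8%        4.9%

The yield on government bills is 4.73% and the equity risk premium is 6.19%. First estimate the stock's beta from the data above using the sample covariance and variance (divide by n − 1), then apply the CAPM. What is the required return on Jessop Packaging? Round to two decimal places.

13.61%

Mean R_i = (6.7 − 11.2 − 3.8 − 9.8 − 1.0 − 9.8 + 4.8) / 7 = -3.4429%
Mean R_m = (6.4 − 6.4 − 2.5 − 4.9 − 0.9 − 4.7 + 4.9) / 7 = -1.1571%
Σ(R_i − R̄_i)(R_m − R̄_m) = 214.6729  ⇒  Cov = 214.6729 / 6 = 35.7788
Σ(R_m − R̄_m)² = 149.7171  ⇒  Var(R_m) = 149.7171 / 6 = 24.9529
β = Cov / Var(R_m) = 35.7788 / 24.9529 = 1.4339
E(R) = R_f + β × MRP = 4.73% + 1.4339 × 6.19% = 13.61%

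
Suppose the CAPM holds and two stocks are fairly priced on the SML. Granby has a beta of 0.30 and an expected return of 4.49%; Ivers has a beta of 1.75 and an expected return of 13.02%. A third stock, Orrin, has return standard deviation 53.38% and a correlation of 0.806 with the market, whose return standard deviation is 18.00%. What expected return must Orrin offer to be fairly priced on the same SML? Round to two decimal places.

16.79%

MRP = (13.02% − 4.49%) / (1.75 − 0.30) = 5.8828%
R_f = 4.49% − 0.30 × 5.8828% = 2.7252%
β_Orrin = ρ·σ_i/σ_m = 0.806 × 53.38 / 18.00 = 2.3902
E(R_Orrin) = R_f + β × MRP = 2.7252% + 2.3902 × 5.8828% = 16.79%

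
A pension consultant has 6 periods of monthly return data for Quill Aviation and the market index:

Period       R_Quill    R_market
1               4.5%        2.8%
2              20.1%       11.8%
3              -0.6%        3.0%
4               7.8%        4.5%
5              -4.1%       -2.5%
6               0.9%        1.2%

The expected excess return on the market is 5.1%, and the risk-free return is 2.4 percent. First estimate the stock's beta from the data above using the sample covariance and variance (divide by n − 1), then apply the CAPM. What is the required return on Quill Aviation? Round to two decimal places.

Mean R_i = (4.5 + 20.1 − 0.6 + 7.8 − 4.1 + 0.9) / 6 = 4.7667%
Mean R_m = (2.8 + 11.8 + 3.0 + 4.5 − 2.5 + 1.2) / 6 = 3.4667%
Σ(R_i − R̄_i)(R_m − R̄_m) = 195.2633  ⇒  Cov = 195.2633 / 5 = 39.0527
Σ(R_m − R̄_m)² = 111.9133  ⇒  Var(R_m) = 111.9133 / 5 = 22.3827
β = Cov / Var(R_m) = 39.0527 / 22.3827 = 1.7448
E(R) = R_f + β × MRP = 2.4% + 1.7448 × 5.1% = 11.30%

11.30%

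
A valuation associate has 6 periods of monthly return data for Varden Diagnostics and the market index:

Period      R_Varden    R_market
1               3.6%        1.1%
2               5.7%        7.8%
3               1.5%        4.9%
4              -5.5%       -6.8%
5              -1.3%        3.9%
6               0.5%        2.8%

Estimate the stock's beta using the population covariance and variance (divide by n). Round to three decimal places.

Mean R_i = (3.6 + 5.7 + 1.5 − 5.5 − 1.3 + 0.5) / 6 = 0.7500%
Mean R_m = (1.1 + 7.8 + 4.9 − 6.8 + 3.9 + 2.8) / 6 = 2.2833%
Σ(R_i − R̄_i)(R_m − R̄_m) = 79.2250  ⇒  Cov = 79.2250 / 6 = 13.2042
Σ(R_m − R̄_m)² = 124.0683  ⇒  Var(R_m) = 124.0683 / 6 = 20.6781
β = Cov / Var(R_m) = 13.2042 / 20.6781 = 0.6386

0.639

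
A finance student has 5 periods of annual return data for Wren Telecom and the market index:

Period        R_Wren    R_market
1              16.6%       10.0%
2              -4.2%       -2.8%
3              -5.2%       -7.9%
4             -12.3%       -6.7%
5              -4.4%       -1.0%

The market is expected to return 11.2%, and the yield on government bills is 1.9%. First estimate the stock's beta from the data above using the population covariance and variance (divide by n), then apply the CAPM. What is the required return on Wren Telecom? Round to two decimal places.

Mean R_i = (16.6 − 4.2 − 5.2 − 12.3 − 4.4) / 5 = -1.9000%
Mean R_m = (10.0 − 2.8 − 7.9 − 6.7 − 1.0) / 5 = -1.6800%
Σ(R_i − R̄_i)(R_m − R̄_m) = 289.6900  ⇒  Cov = 289.6900 / 5 = 57.9380
Σ(R_m − R̄_m)² = 202.0280  ⇒  Var(R_m) = 202.0280 / 5 = 40.4056
β = Cov / Var(R_m) = 57.9380 / 40.4056 = 1.4339
MRP = 11.2% − 1.9% = 9.30%
E(R) = R_f + β × MRP = 1.9% + 1.4339 × 9.3% = 15.24%

15.24%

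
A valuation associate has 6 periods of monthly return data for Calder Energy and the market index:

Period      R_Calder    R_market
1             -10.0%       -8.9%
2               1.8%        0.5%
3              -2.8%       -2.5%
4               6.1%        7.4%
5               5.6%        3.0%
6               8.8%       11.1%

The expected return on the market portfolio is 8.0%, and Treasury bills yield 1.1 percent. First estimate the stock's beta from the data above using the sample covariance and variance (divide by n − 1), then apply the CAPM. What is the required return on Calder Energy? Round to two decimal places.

Mean R_i = (-10.0 + 1.8 − 2.8 + 6.1 + 5.6 + 8.8) / 6 = 1.5833%
Mean R_m = (-8.9 + 0.5 − 2.5 + 7.4 + 3.0 + 11.1) / 6 = 1.7667%
Σ(R_i − R̄_i)(R_m − R̄_m) = 239.7367  ⇒  Cov = 239.7367 / 5 = 47.9473
Σ(R_m − R̄_m)² = 253.9533  ⇒  Var(R_m) = 253.9533 / 5 = 50.7907
β = Cov / Var(R_m) = 47.9473 / 50.7907 = 0.9440
MRP = 8.0% − 1.1% = 6.90%
E(R) = R_f + β × MRP = 1.1% + 0.9440 × 6.9% = 7.61%

7.61%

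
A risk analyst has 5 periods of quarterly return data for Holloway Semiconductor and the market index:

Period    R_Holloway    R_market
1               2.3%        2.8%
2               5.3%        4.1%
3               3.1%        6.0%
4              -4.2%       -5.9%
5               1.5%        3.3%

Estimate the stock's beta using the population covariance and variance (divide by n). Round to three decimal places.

0.705

Mean R_i = (2.3 + 5.3 + 3.1 − 4.2 + 1.5) / 5 = 1.6000%
Mean R_m = (2.8 + 4.1 + 6.0 − 5.9 + 3.3) / 5 = 2.0600%
Σ(R_i − R̄_i)(R_m − R̄_m) = 60.0200  ⇒  Cov = 60.0200 / 5 = 12.0040
Σ(R_m − R̄_m)² = 85.1320  ⇒  Var(R_m) = 85.1320 / 5 = 17.0264
β = Cov / Var(R_m) = 12.0040 / 17.0264 = 0.7050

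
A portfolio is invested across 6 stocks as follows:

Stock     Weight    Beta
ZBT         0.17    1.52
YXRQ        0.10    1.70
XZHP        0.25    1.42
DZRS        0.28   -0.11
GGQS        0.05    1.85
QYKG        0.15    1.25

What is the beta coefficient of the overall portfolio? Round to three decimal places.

β_P = Σ w_i β_i = 0.17×1.52 + 0.10×1.70 + 0.25×1.42 + 0.28×-0.11 + 0.05×1.85 + 0.15×1.25 = 1.0326

1.033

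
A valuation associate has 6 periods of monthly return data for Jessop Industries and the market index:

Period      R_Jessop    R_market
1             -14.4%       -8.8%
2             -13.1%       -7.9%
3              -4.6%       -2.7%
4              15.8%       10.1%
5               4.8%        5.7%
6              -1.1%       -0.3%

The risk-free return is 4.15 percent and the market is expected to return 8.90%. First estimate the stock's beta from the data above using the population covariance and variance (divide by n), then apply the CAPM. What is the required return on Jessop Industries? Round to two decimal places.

11.32%

Mean R_i = (-14.4 − 13.1 − 4.6 + 15.8 + 4.8 − 1.1) / 6 = -2.1000%
Mean R_m = (-8.8 − 7.9 − 2.7 + 10.1 + 5.7 − 0.3) / 6 = -0.6500%
Σ(R_i − R̄_i)(R_m − R̄_m) = 421.7100  ⇒  Cov = 421.7100 / 6 = 70.2850
Σ(R_m − R̄_m)² = 279.1950  ⇒  Var(R_m) = 279.1950 / 6 = 46.5325
β = Cov / Var(R_m) = 70.2850 / 46.5325 = 1.5104
MRP = 8.90% − 4.15% = 4.75%
E(R) = R_f + β × MRP = 4.15% + 1.5104 × 4.75% = 11.32%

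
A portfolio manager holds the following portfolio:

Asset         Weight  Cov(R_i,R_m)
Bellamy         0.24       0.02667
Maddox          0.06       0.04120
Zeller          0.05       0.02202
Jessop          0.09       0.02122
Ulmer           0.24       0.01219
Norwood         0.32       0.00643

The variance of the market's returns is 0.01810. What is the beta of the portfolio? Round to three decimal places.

0.932

β_Bellamy = 0.02667 / 0.01810 = 1.4735
β_Maddox = 0.04120 / 0.01810 = 2.2762
β_Zeller = 0.02202 / 0.01810 = 1.2166
β_Jessop = 0.02122 / 0.01810 = 1.1724
β_Ulmer = 0.01219 / 0.01810 = 0.6735
β_Norwood = 0.00643 / 0.01810 = 0.3552
β_P = Σ w_i β_i = 0.24×1.4735 + 0.06×2.2762 + 0.05×1.2166 + 0.09×1.1724 + 0.24×0.6735 + 0.32×0.3552 = 0.9319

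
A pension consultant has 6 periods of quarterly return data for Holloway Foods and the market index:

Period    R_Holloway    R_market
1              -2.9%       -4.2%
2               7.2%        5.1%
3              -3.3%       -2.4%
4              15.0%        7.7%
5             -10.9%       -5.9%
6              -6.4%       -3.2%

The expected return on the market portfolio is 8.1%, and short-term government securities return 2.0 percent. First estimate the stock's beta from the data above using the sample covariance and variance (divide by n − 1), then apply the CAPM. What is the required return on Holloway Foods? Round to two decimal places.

Mean R_i = (-2.9 + 7.2 − 3.3 + 15.0 − 10.9 − 6.4) / 6 = -0.2167%
Mean R_m = (-4.2 + 5.1 − 2.4 + 7.7 − 5.9 − 3.2) / 6 = -0.4833%
Σ(R_i − R̄_i)(R_m − R̄_m) = 256.4817  ⇒  Cov = 256.4817 / 5 = 51.2963
Σ(R_m − R̄_m)² = 152.3483  ⇒  Var(R_m) = 152.3483 / 5 = 30.4697
β = Cov / Var(R_m) = 51.2963 / 30.4697 = 1.6835
MRP = 8.1% − 2.0% = 6.10%
E(R) = R_f + β × MRP = 2.0% + 1.6835 × 6.1% = 12.27%

12.27%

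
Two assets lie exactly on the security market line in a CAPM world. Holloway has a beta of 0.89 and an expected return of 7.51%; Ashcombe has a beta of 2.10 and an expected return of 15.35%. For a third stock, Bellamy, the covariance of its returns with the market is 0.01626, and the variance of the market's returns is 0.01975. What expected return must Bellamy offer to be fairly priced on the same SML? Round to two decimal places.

7.08%

MRP = (15.35% − 7.51%) / (2.10 − 0.89) = 6.4793%
R_f = 7.51% − 0.89 × 6.4793% = 1.7434%
β_Bellamy = Cov / Var(R_m) = 0.01626 / 0.01975 = 0.8233
E(R_Bellamy) = R_f + β × MRP = 1.7434% + 0.8233 × 6.4793% = 7.08%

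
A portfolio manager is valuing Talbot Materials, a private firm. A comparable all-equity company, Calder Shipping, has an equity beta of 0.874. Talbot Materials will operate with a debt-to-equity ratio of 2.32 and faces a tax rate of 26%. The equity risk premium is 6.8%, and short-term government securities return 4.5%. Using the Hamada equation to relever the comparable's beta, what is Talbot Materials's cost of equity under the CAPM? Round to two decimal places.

20.65%

β_L = β_U × [1 + (1 − t)(D/E)] = 0.874 × [1 + (1 − 0.26) × 2.32]
    = 0.874 × [1 + 0.74 × 2.32] = 0.874 × 2.7168 = 2.3745
E(R) = R_f + β_L × MRP = 4.5% + 2.3745 × 6.8% = 20.65%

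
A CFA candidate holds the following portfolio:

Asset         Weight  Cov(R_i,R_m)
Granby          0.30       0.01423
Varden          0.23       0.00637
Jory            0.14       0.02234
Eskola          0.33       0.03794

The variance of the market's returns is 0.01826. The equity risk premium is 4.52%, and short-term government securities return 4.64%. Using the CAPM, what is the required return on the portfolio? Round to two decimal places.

9.93%

β_Granby = 0.01423 / 0.01826 = 0.7793
β_Varden = 0.00637 / 0.01826 = 0.3488
β_Jory = 0.02234 / 0.01826 = 1.2234
β_Eskola = 0.03794 / 0.01826 = 2.0778
β_P = Σ w_i β_i = 0.30×0.7793 + 0.23×0.3488 + 0.14×1.2234 + 0.33×2.0778 = 1.1710
E(R_P) = R_f + β_P × MRP = 4.64% + 1.1710 × 4.52% = 9.93%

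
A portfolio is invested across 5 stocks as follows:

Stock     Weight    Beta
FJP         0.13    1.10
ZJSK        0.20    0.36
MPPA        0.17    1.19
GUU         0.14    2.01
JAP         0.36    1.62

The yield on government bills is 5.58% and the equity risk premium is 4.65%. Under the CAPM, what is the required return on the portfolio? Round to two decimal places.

β_P = Σ w_i β_i = 0.13×1.10 + 0.20×0.36 + 0.17×1.19 + 0.14×2.01 + 0.36×1.62 = 1.2819
E(R_P) = R_f + β_P × MRP = 5.58% + 1.2819 × 4.65% = 11.54%

11.54%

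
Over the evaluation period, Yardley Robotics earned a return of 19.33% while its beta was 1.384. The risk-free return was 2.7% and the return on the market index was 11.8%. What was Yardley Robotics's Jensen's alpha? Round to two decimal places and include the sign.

Market excess return = 11.8% − 2.7% = 9.10%
CAPM benchmark = R_f + β(R_m − R_f) = 2.7% + 1.384 × 9.1% = 15.2944%
α = actual − benchmark = 19.33% − 15.2944% = +4.04%

+4.04%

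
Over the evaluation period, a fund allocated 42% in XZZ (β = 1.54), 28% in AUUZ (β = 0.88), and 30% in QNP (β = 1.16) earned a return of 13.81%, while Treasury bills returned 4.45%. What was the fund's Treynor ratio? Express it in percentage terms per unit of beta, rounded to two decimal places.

7.54%

β_P = 0.42×1.54 + 0.28×0.88 + 0.30×1.16 = 1.2412
Treynor = (R_P − R_f) / β_P = (13.81% − 4.45%) / 1.2412 = 9.36% / 1.2412 = 7.54%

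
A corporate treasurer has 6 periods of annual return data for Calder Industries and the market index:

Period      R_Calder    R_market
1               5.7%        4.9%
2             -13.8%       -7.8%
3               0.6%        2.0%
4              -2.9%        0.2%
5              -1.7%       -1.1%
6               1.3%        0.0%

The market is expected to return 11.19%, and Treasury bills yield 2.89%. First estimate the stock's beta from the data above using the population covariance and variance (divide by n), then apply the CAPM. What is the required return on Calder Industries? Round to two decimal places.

Mean R_i = (5.7 − 13.8 + 0.6 − 2.9 − 1.7 + 1.3) / 6 = -1.8000%
Mean R_m = (4.9 − 7.8 + 2.0 + 0.2 − 1.1 + 0.0) / 6 = -0.3000%
Σ(R_i − R̄_i)(R_m − R̄_m) = 134.8200  ⇒  Cov = 134.8200 / 6 = 22.4700
Σ(R_m − R̄_m)² = 89.5600  ⇒  Var(R_m) = 89.5600 / 6 = 14.9267
β = Cov / Var(R_m) = 22.4700 / 14.9267 = 1.5054
MRP = 11.19% − 2.89% = 8.30%
E(R) = R_f + β × MRP = 2.89% + 1.5054 × 8.30% = 15.38%

15.38%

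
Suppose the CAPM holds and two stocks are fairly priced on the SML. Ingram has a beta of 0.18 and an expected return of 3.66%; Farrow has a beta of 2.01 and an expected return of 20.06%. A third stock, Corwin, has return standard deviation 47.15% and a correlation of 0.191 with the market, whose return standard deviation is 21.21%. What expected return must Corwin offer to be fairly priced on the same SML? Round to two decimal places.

5.85%

MRP = (20.06% − 3.66%) / (2.01 − 0.18) = 8.9617%
R_f = 3.66% − 0.18 × 8.9617% = 2.0469%
β_Corwin = ρ·σ_i/σ_m = 0.191 × 47.15 / 21.21 = 0.4246
E(R_Corwin) = R_f + β × MRP = 2.0469% + 0.4246 × 8.9617% = 5.85%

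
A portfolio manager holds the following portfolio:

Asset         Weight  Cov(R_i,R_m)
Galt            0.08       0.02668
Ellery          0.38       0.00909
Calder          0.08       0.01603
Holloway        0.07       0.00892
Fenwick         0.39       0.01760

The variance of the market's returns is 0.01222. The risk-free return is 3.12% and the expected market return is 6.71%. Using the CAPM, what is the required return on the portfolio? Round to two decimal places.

7.34%

β_Galt = 0.02668 / 0.01222 = 2.1833
β_Ellery = 0.00909 / 0.01222 = 0.7439
β_Calder = 0.01603 / 0.01222 = 1.3118
β_Holloway = 0.00892 / 0.01222 = 0.7300
β_Fenwick = 0.01760 / 0.01222 = 1.4403
β_P = Σ w_i β_i = 0.08×2.1833 + 0.38×0.7439 + 0.08×1.3118 + 0.07×0.7300 + 0.39×1.4403 = 1.1751
MRP = 6.71% − 3.12% = 3.59%
E(R_P) = R_f + β_P × MRP = 3.12% + 1.1751 × 3.59% = 7.34%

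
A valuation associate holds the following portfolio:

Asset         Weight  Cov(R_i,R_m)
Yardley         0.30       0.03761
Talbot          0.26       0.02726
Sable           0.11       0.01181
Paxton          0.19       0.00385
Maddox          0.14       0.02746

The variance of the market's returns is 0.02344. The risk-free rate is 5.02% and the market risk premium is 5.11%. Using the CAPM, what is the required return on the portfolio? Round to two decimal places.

β_Yardley = 0.03761 / 0.02344 = 1.6045
β_Talbot = 0.02726 / 0.02344 = 1.1630
β_Sable = 0.01181 / 0.02344 = 0.5038
β_Paxton = 0.00385 / 0.02344 = 0.1642
β_Maddox = 0.02746 / 0.02344 = 1.1715
β_P = Σ w_i β_i = 0.30×1.6045 + 0.26×1.1630 + 0.11×0.5038 + 0.19×0.1642 + 0.14×1.1715 = 1.0344
E(R_P) = R_f + β_P × MRP = 5.02% + 1.0344 × 5.11% = 10.31%

10.31%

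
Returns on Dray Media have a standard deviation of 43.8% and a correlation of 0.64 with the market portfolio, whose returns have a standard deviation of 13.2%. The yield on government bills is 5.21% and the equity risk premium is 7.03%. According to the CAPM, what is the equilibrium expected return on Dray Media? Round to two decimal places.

β = ρ × σ_i / σ_m = 0.64 × 43.8% / 13.2% = 2.1236
E(R) = 5.21% + 2.1236 × 7.03% = 20.14%

20.14%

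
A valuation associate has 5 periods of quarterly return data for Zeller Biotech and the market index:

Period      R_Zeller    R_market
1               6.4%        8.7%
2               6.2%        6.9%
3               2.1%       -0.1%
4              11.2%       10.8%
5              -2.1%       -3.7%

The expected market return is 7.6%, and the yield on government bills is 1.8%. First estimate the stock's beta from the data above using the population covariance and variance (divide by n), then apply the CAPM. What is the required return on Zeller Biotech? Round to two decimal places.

Mean R_i = (6.4 + 6.2 + 2.1 + 11.2 − 2.1) / 5 = 4.7600%
Mean R_m = (8.7 + 6.9 − 0.1 + 10.8 − 3.7) / 5 = 4.5200%
Σ(R_i − R̄_i)(R_m − R̄_m) = 119.4040  ⇒  Cov = 119.4040 / 5 = 23.8808
Σ(R_m − R̄_m)² = 151.4880  ⇒  Var(R_m) = 151.4880 / 5 = 30.2976
β = Cov / Var(R_m) = 23.8808 / 30.2976 = 0.7882
MRP = 7.6% − 1.8% = 5.80%
E(R) = R_f + β × MRP = 1.8% + 0.7882 × 5.8% = 6.37%

6.37%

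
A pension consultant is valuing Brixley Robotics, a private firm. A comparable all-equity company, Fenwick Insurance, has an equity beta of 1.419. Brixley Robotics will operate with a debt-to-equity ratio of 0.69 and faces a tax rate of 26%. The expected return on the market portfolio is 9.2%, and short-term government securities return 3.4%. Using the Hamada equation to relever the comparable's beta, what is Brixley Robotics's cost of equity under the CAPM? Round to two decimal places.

15.83%

β_L = β_U × [1 + (1 − t)(D/E)] = 1.419 × [1 + (1 − 0.26) × 0.69]
    = 1.419 × [1 + 0.74 × 0.69] = 1.419 × 1.5106 = 2.1435
MRP = 9.2% − 3.4% = 5.80%
E(R) = R_f + β_L × MRP = 3.4% + 2.1435 × 5.8% = 15.83%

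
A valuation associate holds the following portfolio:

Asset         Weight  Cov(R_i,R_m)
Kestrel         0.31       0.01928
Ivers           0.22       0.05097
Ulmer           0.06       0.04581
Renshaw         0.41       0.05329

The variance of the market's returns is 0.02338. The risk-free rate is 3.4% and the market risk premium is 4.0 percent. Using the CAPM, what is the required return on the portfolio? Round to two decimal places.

β_Kestrel = 0.01928 / 0.02338 = 0.8246
β_Ivers = 0.05097 / 0.02338 = 2.1801
β_Ulmer = 0.04581 / 0.02338 = 1.9594
β_Renshaw = 0.05329 / 0.02338 = 2.2793
β_P = Σ w_i β_i = 0.31×0.8246 + 0.22×2.1801 + 0.06×1.9594 + 0.41×2.2793 = 1.7873
E(R_P) = R_f + β_P × MRP = 3.4% + 1.7873 × 4.0% = 10.55%

10.55%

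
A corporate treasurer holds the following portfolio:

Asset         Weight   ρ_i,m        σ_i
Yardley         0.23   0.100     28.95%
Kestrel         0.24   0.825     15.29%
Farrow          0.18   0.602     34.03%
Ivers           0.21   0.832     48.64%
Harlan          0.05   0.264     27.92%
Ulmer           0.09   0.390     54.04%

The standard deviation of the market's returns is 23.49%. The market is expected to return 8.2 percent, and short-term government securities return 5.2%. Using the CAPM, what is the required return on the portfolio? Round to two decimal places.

7.52%

β_Yardley = 0.100 × 28.95% / 23.49% = 0.1232
β_Kestrel = 0.825 × 15.29% / 23.49% = 0.5370
β_Farrow = 0.602 × 34.03% / 23.49% = 0.8721
β_Ivers = 0.832 × 48.64% / 23.49% = 1.7228
β_Harlan = 0.264 × 27.92% / 23.49% = 0.3138
β_Ulmer = 0.390 × 54.04% / 23.49% = 0.8972
β_P = Σ w_i β_i = 0.23×0.1232 + 0.24×0.5370 + 0.18×0.8721 + 0.21×1.7228 + 0.05×0.3138 + 0.09×0.8972 = 0.7724
MRP = 8.2% − 5.2% = 3.00%
E(R_P) = R_f + β_P × MRP = 5.2% + 0.7724 × 3.0% = 7.52%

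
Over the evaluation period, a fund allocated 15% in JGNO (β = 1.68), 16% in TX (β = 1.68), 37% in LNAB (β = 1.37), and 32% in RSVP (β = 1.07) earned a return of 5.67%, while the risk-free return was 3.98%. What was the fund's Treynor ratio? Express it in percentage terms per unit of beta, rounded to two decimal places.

β_P = 0.15×1.68 + 0.16×1.68 + 0.37×1.37 + 0.32×1.07 = 1.3701
Treynor = (R_P − R_f) / β_P = (5.67% − 3.98%) / 1.3701 = 1.69% / 1.3701 = 1.23%

1.23%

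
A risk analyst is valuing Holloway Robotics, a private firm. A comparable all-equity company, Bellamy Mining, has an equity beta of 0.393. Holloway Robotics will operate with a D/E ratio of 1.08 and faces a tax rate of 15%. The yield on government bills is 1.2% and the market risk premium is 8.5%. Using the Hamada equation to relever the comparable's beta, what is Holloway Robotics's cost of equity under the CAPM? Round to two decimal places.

7.61%

β_L = β_U × [1 + (1 − t)(D/E)] = 0.393 × [1 + (1 − 0.15) × 1.08]
    = 0.393 × [1 + 0.85 × 1.08] = 0.393 × 1.9180 = 0.7538
E(R) = R_f + β_L × MRP = 1.2% + 0.7538 × 8.5% = 7.61%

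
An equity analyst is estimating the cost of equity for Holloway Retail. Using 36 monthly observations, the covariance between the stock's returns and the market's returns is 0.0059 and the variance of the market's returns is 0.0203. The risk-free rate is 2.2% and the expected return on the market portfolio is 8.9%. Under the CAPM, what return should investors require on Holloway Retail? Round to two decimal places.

β = Cov(R_i, R_m) / Var(R_m) = 0.0059 / 0.0203 = 0.2906
MRP = 8.9% − 2.2% = 6.70%
E(R) = R_f + β × MRP = 2.2% + 0.2906 × 6.7% = 4.15%

4.15%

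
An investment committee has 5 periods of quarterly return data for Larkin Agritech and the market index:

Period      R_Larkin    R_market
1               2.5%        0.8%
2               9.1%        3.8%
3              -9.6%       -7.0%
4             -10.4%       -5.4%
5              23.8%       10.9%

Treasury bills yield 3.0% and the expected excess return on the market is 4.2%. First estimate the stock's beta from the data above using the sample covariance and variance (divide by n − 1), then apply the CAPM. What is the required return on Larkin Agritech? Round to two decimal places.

11.19%

Mean R_i = (2.5 + 9.1 − 9.6 − 10.4 + 23.8) / 5 = 3.0800%
Mean R_m = (0.8 + 3.8 − 7.0 − 5.4 + 10.9) / 5 = 0.6200%
Σ(R_i − R̄_i)(R_m − R̄_m) = 409.8120  ⇒  Cov = 409.8120 / 4 = 102.4530
Σ(R_m − R̄_m)² = 210.1280  ⇒  Var(R_m) = 210.1280 / 4 = 52.5320
β = Cov / Var(R_m) = 102.4530 / 52.5320 = 1.9503
E(R) = R_f + β × MRP = 3.0% + 1.9503 × 4.2% = 11.19%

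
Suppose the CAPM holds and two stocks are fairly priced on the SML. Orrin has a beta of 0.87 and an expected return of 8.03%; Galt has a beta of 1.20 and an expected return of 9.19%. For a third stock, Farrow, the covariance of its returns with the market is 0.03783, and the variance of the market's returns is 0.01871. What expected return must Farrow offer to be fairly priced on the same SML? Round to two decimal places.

12.08%

MRP = (9.19% − 8.03%) / (1.20 − 0.87) = 3.5152%
R_f = 8.03% − 0.87 × 3.5152% = 4.9718%
β_Farrow = Cov / Var(R_m) = 0.03783 / 0.01871 = 2.0219
E(R_Farrow) = R_f + β × MRP = 4.9718% + 2.0219 × 3.5152% = 12.08%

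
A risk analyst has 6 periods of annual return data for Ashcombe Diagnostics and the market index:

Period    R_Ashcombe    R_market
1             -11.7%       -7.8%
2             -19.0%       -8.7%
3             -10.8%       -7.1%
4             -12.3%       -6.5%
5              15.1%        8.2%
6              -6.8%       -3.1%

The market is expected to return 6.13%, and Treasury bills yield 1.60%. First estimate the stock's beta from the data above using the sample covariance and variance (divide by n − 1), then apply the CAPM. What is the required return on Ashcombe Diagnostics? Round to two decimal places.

Mean R_i = (-11.7 − 19.0 − 10.8 − 12.3 + 15.1 − 6.8) / 6 = -7.5833%
Mean R_m = (-7.8 − 8.7 − 7.1 − 6.5 + 8.2 − 3.1) / 6 = -4.1667%
Σ(R_i − R̄_i)(R_m − R̄_m) = 368.5067  ⇒  Cov = 368.5067 / 5 = 73.7013
Σ(R_m − R̄_m)² = 201.8733  ⇒  Var(R_m) = 201.8733 / 5 = 40.3747
β = Cov / Var(R_m) = 73.7013 / 40.3747 = 1.8254
MRP = 6.13% − 1.60% = 4.53%
E(R) = R_f + β × MRP = 1.60% + 1.8254 × 4.53% = 9.87%

9.87%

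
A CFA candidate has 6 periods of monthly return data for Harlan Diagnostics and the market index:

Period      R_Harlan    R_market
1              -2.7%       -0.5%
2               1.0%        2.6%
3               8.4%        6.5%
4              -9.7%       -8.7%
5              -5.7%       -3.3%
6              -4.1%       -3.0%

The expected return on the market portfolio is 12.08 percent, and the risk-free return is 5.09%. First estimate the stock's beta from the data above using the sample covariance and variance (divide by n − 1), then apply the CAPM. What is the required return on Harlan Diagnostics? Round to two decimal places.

13.21%

Mean R_i = (-2.7 + 1.0 + 8.4 − 9.7 − 5.7 − 4.1) / 6 = -2.1333%
Mean R_m = (-0.5 + 2.6 + 6.5 − 8.7 − 3.3 − 3.0) / 6 = -1.0667%
Σ(R_i − R̄_i)(R_m − R̄_m) = 160.3967  ⇒  Cov = 160.3967 / 5 = 32.0793
Σ(R_m − R̄_m)² = 138.0133  ⇒  Var(R_m) = 138.0133 / 5 = 27.6027
β = Cov / Var(R_m) = 32.0793 / 27.6027 = 1.1622
MRP = 12.08% − 5.09% = 6.99%
E(R) = R_f + β × MRP = 5.09% + 1.1622 × 6.99% = 13.21%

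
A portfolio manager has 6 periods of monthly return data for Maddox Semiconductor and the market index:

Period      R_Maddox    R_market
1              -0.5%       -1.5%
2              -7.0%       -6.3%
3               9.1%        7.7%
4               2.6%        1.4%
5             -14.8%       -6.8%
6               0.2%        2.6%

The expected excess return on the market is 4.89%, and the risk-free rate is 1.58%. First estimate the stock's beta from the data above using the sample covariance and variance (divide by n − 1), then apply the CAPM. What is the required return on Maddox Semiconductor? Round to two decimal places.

8.36%

Mean R_i = (-0.5 − 7.0 + 9.1 + 2.6 − 14.8 + 0.2) / 6 = -1.7333%
Mean R_m = (-1.5 − 6.3 + 7.7 + 1.4 − 6.8 + 2.6) / 6 = -0.4833%
Σ(R_i − R̄_i)(R_m − R̄_m) = 214.6933  ⇒  Cov = 214.6933 / 5 = 42.9387
Σ(R_m − R̄_m)² = 154.7883  ⇒  Var(R_m) = 154.7883 / 5 = 30.9577
β = Cov / Var(R_m) = 42.9387 / 30.9577 = 1.3870
E(R) = R_f + β × MRP = 1.58% + 1.3870 × 4.89% = 8.36%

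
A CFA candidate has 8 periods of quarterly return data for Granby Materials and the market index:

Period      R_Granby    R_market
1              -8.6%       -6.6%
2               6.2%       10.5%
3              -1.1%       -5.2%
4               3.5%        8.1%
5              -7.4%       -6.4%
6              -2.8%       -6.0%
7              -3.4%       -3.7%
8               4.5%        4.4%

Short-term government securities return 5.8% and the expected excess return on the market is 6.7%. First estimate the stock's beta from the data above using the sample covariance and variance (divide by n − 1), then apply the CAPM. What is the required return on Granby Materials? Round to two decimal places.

Mean R_i = (-8.6 + 6.2 − 1.1 + 3.5 − 7.4 − 2.8 − 3.4 + 4.5) / 8 = -1.1375%
Mean R_m = (-6.6 + 10.5 − 5.2 + 8.1 − 6.4 − 6.0 − 3.7 + 4.4) / 8 = -0.6125%
Σ(R_i − R̄_i)(R_m − R̄_m) = 246.8963  ⇒  Cov = 246.8963 / 7 = 35.2709
Σ(R_m − R̄_m)² = 353.4688  ⇒  Var(R_m) = 353.4688 / 7 = 50.4955
β = Cov / Var(R_m) = 35.2709 / 50.4955 = 0.6985
E(R) = R_f + β × MRP = 5.8% + 0.6985 × 6.7% = 10.48%

10.48%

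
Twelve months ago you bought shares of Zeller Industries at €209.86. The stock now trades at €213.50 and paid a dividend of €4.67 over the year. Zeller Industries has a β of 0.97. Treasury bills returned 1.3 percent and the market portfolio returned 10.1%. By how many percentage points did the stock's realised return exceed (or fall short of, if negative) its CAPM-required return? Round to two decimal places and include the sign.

Realised HPR = (P1 + D1 − P0) / P0 = (213.50 + 4.67 − 209.86) / 209.86 = 8.31 / 209.86 = 3.9598%
MRP = 10.1% − 1.3% = 8.80%
CAPM required = R_f + β·MRP = 1.3% + 0.97 × 8.8% = 9.8360%
α = realised − required = 3.9598% − 9.8360% = -5.88%

-5.88%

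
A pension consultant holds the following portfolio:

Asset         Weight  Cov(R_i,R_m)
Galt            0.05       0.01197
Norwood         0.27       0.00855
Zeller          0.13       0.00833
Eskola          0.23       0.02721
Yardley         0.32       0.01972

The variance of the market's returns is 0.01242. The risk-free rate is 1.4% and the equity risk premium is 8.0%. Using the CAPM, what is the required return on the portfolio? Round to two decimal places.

β_Galt = 0.01197 / 0.01242 = 0.9638
β_Norwood = 0.00855 / 0.01242 = 0.6884
β_Zeller = 0.00833 / 0.01242 = 0.6707
β_Eskola = 0.02721 / 0.01242 = 2.1908
β_Yardley = 0.01972 / 0.01242 = 1.5878
β_P = Σ w_i β_i = 0.05×0.9638 + 0.27×0.6884 + 0.13×0.6707 + 0.23×2.1908 + 0.32×1.5878 = 1.3332
E(R_P) = R_f + β_P × MRP = 1.4% + 1.3332 × 8.0% = 12.07%

12.07%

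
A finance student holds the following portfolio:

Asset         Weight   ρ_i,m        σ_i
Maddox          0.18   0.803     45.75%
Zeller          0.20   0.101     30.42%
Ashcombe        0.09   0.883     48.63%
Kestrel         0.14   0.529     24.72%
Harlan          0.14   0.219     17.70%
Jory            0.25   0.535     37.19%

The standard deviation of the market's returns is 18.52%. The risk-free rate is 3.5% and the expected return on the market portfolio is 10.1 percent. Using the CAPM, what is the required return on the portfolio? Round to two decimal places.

10.07%

β_Maddox = 0.803 × 45.75% / 18.52% = 1.9837
β_Zeller = 0.101 × 30.42% / 18.52% = 0.1659
β_Ashcombe = 0.883 × 48.63% / 18.52% = 2.3186
β_Kestrel = 0.529 × 24.72% / 18.52% = 0.7061
β_Harlan = 0.219 × 17.70% / 18.52% = 0.2093
β_Jory = 0.535 × 37.19% / 18.52% = 1.0743
β_P = Σ w_i β_i = 0.18×1.9837 + 0.20×0.1659 + 0.09×2.3186 + 0.14×0.7061 + 0.14×0.2093 + 0.25×1.0743 = 0.9957
MRP = 10.1% − 3.5% = 6.60%
E(R_P) = R_f + β_P × MRP = 3.5% + 0.9957 × 6.6% = 10.07%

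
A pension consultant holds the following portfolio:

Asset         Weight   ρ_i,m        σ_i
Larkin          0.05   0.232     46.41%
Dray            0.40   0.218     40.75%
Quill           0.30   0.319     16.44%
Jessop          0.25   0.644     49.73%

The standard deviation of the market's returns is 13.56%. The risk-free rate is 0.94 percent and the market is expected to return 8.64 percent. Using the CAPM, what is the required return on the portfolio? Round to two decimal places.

8.70%

β_Larkin = 0.232 × 46.41% / 13.56% = 0.7940
β_Dray = 0.218 × 40.75% / 13.56% = 0.6551
β_Quill = 0.319 × 16.44% / 13.56% = 0.3868
β_Jessop = 0.644 × 49.73% / 13.56% = 2.3618
β_P = Σ w_i β_i = 0.05×0.7940 + 0.40×0.6551 + 0.30×0.3868 + 0.25×2.3618 = 1.0082
MRP = 8.64% − 0.94% = 7.70%
E(R_P) = R_f + β_P × MRP = 0.94% + 1.0082 × 7.70% = 8.70%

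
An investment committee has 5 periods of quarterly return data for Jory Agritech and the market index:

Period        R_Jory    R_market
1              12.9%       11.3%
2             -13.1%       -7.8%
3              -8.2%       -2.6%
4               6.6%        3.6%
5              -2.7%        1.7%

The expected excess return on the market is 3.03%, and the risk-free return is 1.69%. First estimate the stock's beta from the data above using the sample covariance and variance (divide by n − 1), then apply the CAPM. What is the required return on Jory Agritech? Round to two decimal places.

6.07%

Mean R_i = (12.9 − 13.1 − 8.2 + 6.6 − 2.7) / 5 = -0.9000%
Mean R_m = (11.3 − 7.8 − 2.6 + 3.6 + 1.7) / 5 = 1.2400%
Σ(R_i − R̄_i)(R_m − R̄_m) = 294.0200  ⇒  Cov = 294.0200 / 4 = 73.5050
Σ(R_m − R̄_m)² = 203.4520  ⇒  Var(R_m) = 203.4520 / 4 = 50.8630
β = Cov / Var(R_m) = 73.5050 / 50.8630 = 1.4452
E(R) = R_f + β × MRP = 1.69% + 1.4452 × 3.03% = 6.07%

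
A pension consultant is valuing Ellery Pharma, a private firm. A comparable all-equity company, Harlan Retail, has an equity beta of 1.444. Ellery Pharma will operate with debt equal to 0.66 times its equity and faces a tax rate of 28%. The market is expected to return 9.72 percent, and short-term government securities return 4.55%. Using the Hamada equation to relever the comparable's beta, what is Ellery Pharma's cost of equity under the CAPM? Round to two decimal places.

β_L = β_U × [1 + (1 − t)(D/E)] = 1.444 × [1 + (1 − 0.28) × 0.66]
    = 1.444 × [1 + 0.72 × 0.66] = 1.444 × 1.4752 = 2.1302
MRP = 9.72% − 4.55% = 5.17%
E(R) = R_f + β_L × MRP = 4.55% + 2.1302 × 5.17% = 15.56%

15.56%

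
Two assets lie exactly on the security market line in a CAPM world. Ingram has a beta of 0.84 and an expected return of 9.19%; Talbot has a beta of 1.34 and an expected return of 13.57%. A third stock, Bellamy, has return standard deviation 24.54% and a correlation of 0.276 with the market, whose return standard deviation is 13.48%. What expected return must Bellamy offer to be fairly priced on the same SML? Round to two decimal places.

MRP = (13.57% − 9.19%) / (1.34 − 0.84) = 8.7600%
R_f = 9.19% − 0.84 × 8.7600% = 1.8316%
β_Bellamy = ρ·σ_i/σ_m = 0.276 × 24.54 / 13.48 = 0.5025
E(R_Bellamy) = R_f + β × MRP = 1.8316% + 0.5025 × 8.7600% = 6.23%

6.23%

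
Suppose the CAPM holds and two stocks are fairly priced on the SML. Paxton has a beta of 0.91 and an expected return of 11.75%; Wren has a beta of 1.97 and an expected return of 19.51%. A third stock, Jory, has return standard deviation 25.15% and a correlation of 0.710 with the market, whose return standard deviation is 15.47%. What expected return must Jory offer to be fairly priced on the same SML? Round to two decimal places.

13.54%

MRP = (19.51% − 11.75%) / (1.97 − 0.91) = 7.3208%
R_f = 11.75% − 0.91 × 7.3208% = 5.0881%
β_Jory = ρ·σ_i/σ_m = 0.710 × 25.15 / 15.47 = 1.1543
E(R_Jory) = R_f + β × MRP = 5.0881% + 1.1543 × 7.3208% = 13.54%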